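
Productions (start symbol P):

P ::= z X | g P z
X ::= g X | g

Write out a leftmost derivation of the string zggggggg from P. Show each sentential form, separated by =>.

P => zX   [P ::= z X]
zX => zgX   [X ::= g X]
zgX => zggX   [X ::= g X]
zggX => zgggX   [X ::= g X]
zgggX => zggggX   [X ::= g X]
zggggX => zgggggX   [X ::= g X]
zgggggX => zggggggX   [X ::= g X]
zggggggX => zggggggg   [X ::= g]

P=>zX=>zgX=>zggX=>zgggX=>zggggX=>zgggggX=>zggggggX=>zggggggg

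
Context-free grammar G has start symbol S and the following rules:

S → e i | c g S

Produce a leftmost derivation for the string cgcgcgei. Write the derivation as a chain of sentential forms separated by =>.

S => cgS => cgcgS => cgcgcgS => cgcgcgei

S => cgS   [S → c g S]
cgS => cgcgS   [S → c g S]
cgcgS => cgcgcgS   [S → c g S]
cgcgcgS => cgcgcgei   [S → e i]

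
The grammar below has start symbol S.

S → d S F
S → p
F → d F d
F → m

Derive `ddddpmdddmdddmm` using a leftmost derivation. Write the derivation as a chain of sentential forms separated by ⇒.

S ⇒ dSF ⇒ ddSFF ⇒ dddSFFF ⇒ ddddSFFFF ⇒ ddddpFFFF ⇒ ddddpmFFF ⇒ ddddpmdFdFF ⇒ ddddpmddFddFF ⇒ ddddpmdddFdddFF ⇒ ddddpmdddmdddFF ⇒ ddddpmdddmdddmF ⇒ ddddpmdddmdddmm

S ⇒ dSF   [S → d S F]
dSF ⇒ ddSFF   [S → d S F]
ddSFF ⇒ dddSFFF   [S → d S F]
dddSFFF ⇒ ddddSFFFF   [S → d S F]
ddddSFFFF ⇒ ddddpFFFF   [S → p]
ddddpFFFF ⇒ ddddpmFFF   [F → m]
ddddpmFFF ⇒ ddddpmdFdFF   [F → d F d]
ddddpmdFdFF ⇒ ddddpmddFddFF   [F → d F d]
ddddpmddFddFF ⇒ ddddpmdddFdddFF   [F → d F d]
ddddpmdddFdddFF ⇒ ddddpmdddmdddFF   [F → m]
ddddpmdddmdddFF ⇒ ddddpmdddmdddmF   [F → m]
ddddpmdddmdddmF ⇒ ddddpmdddmdddmm   [F → m]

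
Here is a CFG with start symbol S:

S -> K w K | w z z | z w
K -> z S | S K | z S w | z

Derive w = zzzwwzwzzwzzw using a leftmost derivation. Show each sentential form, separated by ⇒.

S ⇒ KwK ⇒ SKwK ⇒ KwKKwK ⇒ zSwKKwK ⇒ zKwKwKKwK ⇒ zzSwKwKKwK ⇒ zzzwwKwKKwK ⇒ zzzwwzwKKwK ⇒ zzzwwzwzKwK ⇒ zzzwwzwzzwK ⇒ zzzwwzwzzwzS ⇒ zzzwwzwzzwzzw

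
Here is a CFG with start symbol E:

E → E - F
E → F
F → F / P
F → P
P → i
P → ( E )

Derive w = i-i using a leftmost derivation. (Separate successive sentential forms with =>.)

E=>E-F=>F-F=>P-F=>i-F=>i-P=>i-i

E => E-F   [E → E - F]
E-F => F-F   [E → F]
F-F => P-F   [F → P]
P-F => i-F   [P → i]
i-F => i-P   [F → P]
i-P => i-i   [P → i]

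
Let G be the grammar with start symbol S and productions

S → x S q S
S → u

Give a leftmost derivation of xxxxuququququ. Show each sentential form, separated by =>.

S => xSqS => xxSqSqS => xxxSqSqSqS => xxxxSqSqSqSqS => xxxxuqSqSqSqS => xxxxuquqSqSqS => xxxxuququqSqS => xxxxuquququqS => xxxxuququququ

S => xSqS   [S → x S q S]
xSqS => xxSqSqS   [S → x S q S]
xxSqSqS => xxxSqSqSqS   [S → x S q S]
xxxSqSqSqS => xxxxSqSqSqSqS   [S → x S q S]
xxxxSqSqSqSqS => xxxxuqSqSqSqS   [S → u]
xxxxuqSqSqSqS => xxxxuquqSqSqS   [S → u]
xxxxuquqSqSqS => xxxxuququqSqS   [S → u]
xxxxuququqSqS => xxxxuquququqS   [S → u]
xxxxuquququqS => xxxxuququququ   [S → u]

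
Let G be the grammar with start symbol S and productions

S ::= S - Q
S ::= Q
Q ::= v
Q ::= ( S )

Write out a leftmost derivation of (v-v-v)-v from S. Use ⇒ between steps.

S ⇒ S-Q ⇒ Q-Q ⇒ (S)-Q ⇒ (S-Q)-Q ⇒ (S-Q-Q)-Q ⇒ (Q-Q-Q)-Q ⇒ (v-Q-Q)-Q ⇒ (v-v-Q)-Q ⇒ (v-v-v)-Q ⇒ (v-v-v)-v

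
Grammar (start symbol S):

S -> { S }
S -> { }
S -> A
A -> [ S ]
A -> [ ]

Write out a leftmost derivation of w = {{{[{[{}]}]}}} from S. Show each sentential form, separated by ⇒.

S ⇒ {S}   [S -> { S }]
{S} ⇒ {{S}}   [S -> { S }]
{{S}} ⇒ {{{S}}}   [S -> { S }]
{{{S}}} ⇒ {{{A}}}   [S -> A]
{{{A}}} ⇒ {{{[S]}}}   [A -> [ S ]]
{{{[S]}}} ⇒ {{{[{S}]}}}   [S -> { S }]
{{{[{S}]}}} ⇒ {{{[{A}]}}}   [S -> A]
{{{[{A}]}}} ⇒ {{{[{[S]}]}}}   [A -> [ S ]]
{{{[{[S]}]}}} ⇒ {{{[{[{}]}]}}}   [S -> { }]

S ⇒ {S} ⇒ {{S}} ⇒ {{{S}}} ⇒ {{{A}}} ⇒ {{{[S]}}} ⇒ {{{[{S}]}}} ⇒ {{{[{A}]}}} ⇒ {{{[{[S]}]}}} ⇒ {{{[{[{}]}]}}}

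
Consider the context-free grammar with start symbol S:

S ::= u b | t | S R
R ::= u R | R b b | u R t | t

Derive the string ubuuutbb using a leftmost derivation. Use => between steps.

S=>SR=>ubR=>ubuR=>ubuuR=>ubuuuR=>ubuuuRbb=>ubuuutbb

S => SR   [S ::= S R]
SR => ubR   [S ::= u b]
ubR => ubuR   [R ::= u R]
ubuR => ubuuR   [R ::= u R]
ubuuR => ubuuuR   [R ::= u R]
ubuuuR => ubuuuRbb   [R ::= R b b]
ubuuuRbb => ubuuutbb   [R ::= t]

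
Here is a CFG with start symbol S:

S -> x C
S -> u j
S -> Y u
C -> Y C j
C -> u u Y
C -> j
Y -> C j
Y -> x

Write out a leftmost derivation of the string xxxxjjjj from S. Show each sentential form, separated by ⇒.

S ⇒ xC ⇒ xYCj ⇒ xxCj ⇒ xxYCjj ⇒ xxxCjj ⇒ xxxYCjjj ⇒ xxxxCjjj ⇒ xxxxjjjj

S ⇒ xC   [S -> x C]
xC ⇒ xYCj   [C -> Y C j]
xYCj ⇒ xxCj   [Y -> x]
xxCj ⇒ xxYCjj   [C -> Y C j]
xxYCjj ⇒ xxxCjj   [Y -> x]
xxxCjj ⇒ xxxYCjjj   [C -> Y C j]
xxxYCjjj ⇒ xxxxCjjj   [Y -> x]
xxxxCjjj ⇒ xxxxjjjj   [C -> j]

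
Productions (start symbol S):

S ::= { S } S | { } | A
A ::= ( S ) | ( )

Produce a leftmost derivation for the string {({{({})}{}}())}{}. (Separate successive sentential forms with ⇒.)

S⇒{S}S⇒{A}S⇒{(S)}S⇒{({S}S)}S⇒{({{S}S}S)}S⇒{({{A}S}S)}S⇒{({{(S)}S}S)}S⇒{({{({})}S}S)}S⇒{({{({})}{}}S)}S⇒{({{({})}{}}A)}S⇒{({{({})}{}}())}S⇒{({{({})}{}}())}{}

S ⇒ {S}S   [S ::= { S } S]
{S}S ⇒ {A}S   [S ::= A]
{A}S ⇒ {(S)}S   [A ::= ( S )]
{(S)}S ⇒ {({S}S)}S   [S ::= { S } S]
{({S}S)}S ⇒ {({{S}S}S)}S   [S ::= { S } S]
{({{S}S}S)}S ⇒ {({{A}S}S)}S   [S ::= A]
{({{A}S}S)}S ⇒ {({{(S)}S}S)}S   [A ::= ( S )]
{({{(S)}S}S)}S ⇒ {({{({})}S}S)}S   [S ::= { }]
{({{({})}S}S)}S ⇒ {({{({})}{}}S)}S   [S ::= { }]
{({{({})}{}}S)}S ⇒ {({{({})}{}}A)}S   [S ::= A]
{({{({})}{}}A)}S ⇒ {({{({})}{}}())}S   [A ::= ( )]
{({{({})}{}}())}S ⇒ {({{({})}{}}())}{}   [S ::= { }]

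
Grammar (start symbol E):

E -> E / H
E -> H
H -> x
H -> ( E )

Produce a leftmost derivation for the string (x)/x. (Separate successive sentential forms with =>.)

E => E/H => H/H => (E)/H => (H)/H => (x)/H => (x)/x

E => E/H   [E -> E / H]
E/H => H/H   [E -> H]
H/H => (E)/H   [H -> ( E )]
(E)/H => (H)/H   [E -> H]
(H)/H => (x)/H   [H -> x]
(x)/H => (x)/x   [H -> x]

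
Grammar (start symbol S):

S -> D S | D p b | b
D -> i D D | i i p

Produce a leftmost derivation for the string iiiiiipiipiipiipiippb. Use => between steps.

S => Dpb   [S -> D p b]
Dpb => iDDpb   [D -> i D D]
iDDpb => iiDDDpb   [D -> i D D]
iiDDDpb => iiiDDDDpb   [D -> i D D]
iiiDDDDpb => iiiiDDDDDpb   [D -> i D D]
iiiiDDDDDpb => iiiiiipDDDDpb   [D -> i i p]
iiiiiipDDDDpb => iiiiiipiipDDDpb   [D -> i i p]
iiiiiipiipDDDpb => iiiiiipiipiipDDpb   [D -> i i p]
iiiiiipiipiipDDpb => iiiiiipiipiipiipDpb   [D -> i i p]
iiiiiipiipiipiipDpb => iiiiiipiipiipiipiippb   [D -> i i p]

S=>Dpb=>iDDpb=>iiDDDpb=>iiiDDDDpb=>iiiiDDDDDpb=>iiiiiipDDDDpb=>iiiiiipiipDDDpb=>iiiiiipiipiipDDpb=>iiiiiipiipiipiipDpb=>iiiiiipiipiipiipiippb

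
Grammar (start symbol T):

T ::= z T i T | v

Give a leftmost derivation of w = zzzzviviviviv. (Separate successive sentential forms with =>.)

T => zTiT => zzTiTiT => zzzTiTiTiT => zzzzTiTiTiTiT => zzzzviTiTiTiT => zzzzviviTiTiT => zzzzviviviTiT => zzzzviviviviT => zzzzviviviviv

T => zTiT   [T ::= z T i T]
zTiT => zzTiTiT   [T ::= z T i T]
zzTiTiT => zzzTiTiTiT   [T ::= z T i T]
zzzTiTiTiT => zzzzTiTiTiTiT   [T ::= z T i T]
zzzzTiTiTiTiT => zzzzviTiTiTiT   [T ::= v]
zzzzviTiTiTiT => zzzzviviTiTiT   [T ::= v]
zzzzviviTiTiT => zzzzviviviTiT   [T ::= v]
zzzzviviviTiT => zzzzviviviviT   [T ::= v]
zzzzviviviviT => zzzzviviviviv   [T ::= v]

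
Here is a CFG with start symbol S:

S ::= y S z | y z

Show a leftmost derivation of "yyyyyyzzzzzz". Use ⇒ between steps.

S ⇒ ySz ⇒ yySzz ⇒ yyySzzz ⇒ yyyySzzzz ⇒ yyyyySzzzzz ⇒ yyyyyyzzzzzz

S ⇒ ySz   [S ::= y S z]
ySz ⇒ yySzz   [S ::= y S z]
yySzz ⇒ yyySzzz   [S ::= y S z]
yyySzzz ⇒ yyyySzzzz   [S ::= y S z]
yyyySzzzz ⇒ yyyyySzzzzz   [S ::= y S z]
yyyyySzzzzz ⇒ yyyyyyzzzzzz   [S ::= y z]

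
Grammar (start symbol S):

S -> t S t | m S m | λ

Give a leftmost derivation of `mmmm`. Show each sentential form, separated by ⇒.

S ⇒ mSm   [S -> m S m]
mSm ⇒ mmSmm   [S -> m S m]
mmSmm ⇒ mmmm   [S -> λ]

S ⇒ mSm ⇒ mmSmm ⇒ mmmm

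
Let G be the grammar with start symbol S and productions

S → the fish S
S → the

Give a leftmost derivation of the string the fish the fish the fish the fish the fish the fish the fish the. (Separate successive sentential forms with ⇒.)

S ⇒ the fish S   [S → the fish S]
the fish S ⇒ the fish the fish S   [S → the fish S]
the fish the fish S ⇒ the fish the fish the fish S   [S → the fish S]
the fish the fish the fish S ⇒ the fish the fish the fish the fish S   [S → the fish S]
the fish the fish the fish the fish S ⇒ the fish the fish the fish the fish the fish S   [S → the fish S]
the fish the fish the fish the fish the fish S ⇒ the fish the fish the fish the fish the fish the fish S   [S → the fish S]
the fish the fish the fish the fish the fish the fish S ⇒ the fish the fish the fish the fish the fish the fish the fish S   [S → the fish S]
the fish the fish the fish the fish the fish the fish the fish S ⇒ the fish the fish the fish the fish the fish the fish the fish the   [S → the]

S ⇒ the fish S ⇒ the fish the fish S ⇒ the fish the fish the fish S ⇒ the fish the fish the fish the fish S ⇒ the fish the fish the fish the fish the fish S ⇒ the fish the fish the fish the fish the fish the fish S ⇒ the fish the fish the fish the fish the fish the fish the fish S ⇒ the fish the fish the fish the fish the fish the fish the fish the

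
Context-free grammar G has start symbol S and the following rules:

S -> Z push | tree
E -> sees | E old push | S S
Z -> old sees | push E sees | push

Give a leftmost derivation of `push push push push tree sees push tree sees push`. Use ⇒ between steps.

S ⇒ Z push ⇒ push E sees push ⇒ push S S sees push ⇒ push Z push S sees push ⇒ push push E sees push S sees push ⇒ push push S S sees push S sees push ⇒ push push Z push S sees push S sees push ⇒ push push push push S sees push S sees push ⇒ push push push push tree sees push S sees push ⇒ push push push push tree sees push tree sees push

S ⇒ Z push   [S -> Z push]
Z push ⇒ push E sees push   [Z -> push E sees]
push E sees push ⇒ push S S sees push   [E -> S S]
push S S sees push ⇒ push Z push S sees push   [S -> Z push]
push Z push S sees push ⇒ push push E sees push S sees push   [Z -> push E sees]
push push E sees push S sees push ⇒ push push S S sees push S sees push   [E -> S S]
push push S S sees push S sees push ⇒ push push Z push S sees push S sees push   [S -> Z push]
push push Z push S sees push S sees push ⇒ push push push push S sees push S sees push   [Z -> push]
push push push push S sees push S sees push ⇒ push push push push tree sees push S sees push   [S -> tree]
push push push push tree sees push S sees push ⇒ push push push push tree sees push tree sees push   [S -> tree]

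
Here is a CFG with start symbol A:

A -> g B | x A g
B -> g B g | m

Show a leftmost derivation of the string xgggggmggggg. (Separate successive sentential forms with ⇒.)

A ⇒ xAg   [A -> x A g]
xAg ⇒ xgBg   [A -> g B]
xgBg ⇒ xggBgg   [B -> g B g]
xggBgg ⇒ xgggBggg   [B -> g B g]
xgggBggg ⇒ xggggBgggg   [B -> g B g]
xggggBgggg ⇒ xgggggBggggg   [B -> g B g]
xgggggBggggg ⇒ xgggggmggggg   [B -> m]

A⇒xAg⇒xgBg⇒xggBgg⇒xgggBggg⇒xggggBgggg⇒xgggggBggggg⇒xgggggmggggg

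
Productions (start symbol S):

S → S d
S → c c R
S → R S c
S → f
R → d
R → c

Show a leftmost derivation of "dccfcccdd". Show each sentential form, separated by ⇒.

S⇒Sd⇒Sdd⇒RScdd⇒dScdd⇒dRSccdd⇒dcSccdd⇒dcRScccdd⇒dccScccdd⇒dccfcccdd

S ⇒ Sd   [S → S d]
Sd ⇒ Sdd   [S → S d]
Sdd ⇒ RScdd   [S → R S c]
RScdd ⇒ dScdd   [R → d]
dScdd ⇒ dRSccdd   [S → R S c]
dRSccdd ⇒ dcSccdd   [R → c]
dcSccdd ⇒ dcRScccdd   [S → R S c]
dcRScccdd ⇒ dccScccdd   [R → c]
dccScccdd ⇒ dccfcccdd   [S → f]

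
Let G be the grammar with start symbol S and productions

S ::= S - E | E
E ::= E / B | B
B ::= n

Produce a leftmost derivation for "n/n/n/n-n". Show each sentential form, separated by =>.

S=>S-E=>E-E=>E/B-E=>E/B/B-E=>E/B/B/B-E=>B/B/B/B-E=>n/B/B/B-E=>n/n/B/B-E=>n/n/n/B-E=>n/n/n/n-E=>n/n/n/n-B=>n/n/n/n-n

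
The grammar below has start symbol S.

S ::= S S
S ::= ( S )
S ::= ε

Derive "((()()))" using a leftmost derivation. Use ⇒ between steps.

S ⇒ (S) ⇒ ((S)) ⇒ ((SS)) ⇒ (((S)S)) ⇒ ((()S)) ⇒ ((()SS)) ⇒ ((()(S)S)) ⇒ ((()()S)) ⇒ ((()()))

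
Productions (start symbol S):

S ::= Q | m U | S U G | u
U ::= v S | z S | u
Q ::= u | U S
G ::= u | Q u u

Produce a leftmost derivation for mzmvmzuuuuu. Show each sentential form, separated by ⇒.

S ⇒ SUG ⇒ mUUG ⇒ mzSUG ⇒ mzSUGUG ⇒ mzmUUGUG ⇒ mzmvSUGUG ⇒ mzmvmUUGUG ⇒ mzmvmzSUGUG ⇒ mzmvmzQUGUG ⇒ mzmvmzuUGUG ⇒ mzmvmzuuGUG ⇒ mzmvmzuuuUG ⇒ mzmvmzuuuuG ⇒ mzmvmzuuuuu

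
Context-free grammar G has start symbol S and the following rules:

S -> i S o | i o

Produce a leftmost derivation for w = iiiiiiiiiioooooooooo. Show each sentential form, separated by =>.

S => iSo => iiSoo => iiiSooo => iiiiSoooo => iiiiiSooooo => iiiiiiSoooooo => iiiiiiiSooooooo => iiiiiiiiSoooooooo => iiiiiiiiiSooooooooo => iiiiiiiiiioooooooooo

S => iSo   [S -> i S o]
iSo => iiSoo   [S -> i S o]
iiSoo => iiiSooo   [S -> i S o]
iiiSooo => iiiiSoooo   [S -> i S o]
iiiiSoooo => iiiiiSooooo   [S -> i S o]
iiiiiSooooo => iiiiiiSoooooo   [S -> i S o]
iiiiiiSoooooo => iiiiiiiSooooooo   [S -> i S o]
iiiiiiiSooooooo => iiiiiiiiSoooooooo   [S -> i S o]
iiiiiiiiSoooooooo => iiiiiiiiiSooooooooo   [S -> i S o]
iiiiiiiiiSooooooooo => iiiiiiiiiioooooooooo   [S -> i o]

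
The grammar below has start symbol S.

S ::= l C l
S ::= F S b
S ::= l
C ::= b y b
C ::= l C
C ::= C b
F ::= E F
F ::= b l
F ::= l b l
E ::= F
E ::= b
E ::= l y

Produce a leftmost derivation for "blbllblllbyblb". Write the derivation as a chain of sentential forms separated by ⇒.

S ⇒ FSb   [S ::= F S b]
FSb ⇒ EFSb   [F ::= E F]
EFSb ⇒ FFSb   [E ::= F]
FFSb ⇒ EFFSb   [F ::= E F]
EFFSb ⇒ bFFSb   [E ::= b]
bFFSb ⇒ blblFSb   [F ::= l b l]
blblFSb ⇒ blbllblSb   [F ::= l b l]
blbllblSb ⇒ blbllbllClb   [S ::= l C l]
blbllbllClb ⇒ blbllblllClb   [C ::= l C]
blbllblllClb ⇒ blbllblllbyblb   [C ::= b y b]

S ⇒ FSb ⇒ EFSb ⇒ FFSb ⇒ EFFSb ⇒ bFFSb ⇒ blblFSb ⇒ blbllblSb ⇒ blbllbllClb ⇒ blbllblllClb ⇒ blbllblllbyblb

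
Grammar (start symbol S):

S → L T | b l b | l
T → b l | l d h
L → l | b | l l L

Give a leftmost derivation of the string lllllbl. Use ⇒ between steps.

S ⇒ LT ⇒ llLT ⇒ llllLT ⇒ lllllT ⇒ lllllbl

S ⇒ LT   [S → L T]
LT ⇒ llLT   [L → l l L]
llLT ⇒ llllLT   [L → l l L]
llllLT ⇒ lllllT   [L → l]
lllllT ⇒ lllllbl   [T → b l]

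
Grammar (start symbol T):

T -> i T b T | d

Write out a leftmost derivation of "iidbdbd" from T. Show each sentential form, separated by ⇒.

T ⇒ iTbT ⇒ iiTbTbT ⇒ iidbTbT ⇒ iidbdbT ⇒ iidbdbd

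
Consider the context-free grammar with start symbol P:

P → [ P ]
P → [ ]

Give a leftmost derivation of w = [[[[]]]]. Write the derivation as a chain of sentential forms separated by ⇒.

P ⇒ [P] ⇒ [[P]] ⇒ [[[P]]] ⇒ [[[[]]]]

P ⇒ [P]   [P → [ P ]]
[P] ⇒ [[P]]   [P → [ P ]]
[[P]] ⇒ [[[P]]]   [P → [ P ]]
[[[P]]] ⇒ [[[[]]]]   [P → [ ]]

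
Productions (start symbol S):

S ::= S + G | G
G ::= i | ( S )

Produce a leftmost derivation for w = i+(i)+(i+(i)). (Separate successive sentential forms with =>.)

S => S+G => S+G+G => G+G+G => i+G+G => i+(S)+G => i+(G)+G => i+(i)+G => i+(i)+(S) => i+(i)+(S+G) => i+(i)+(G+G) => i+(i)+(i+G) => i+(i)+(i+(S)) => i+(i)+(i+(G)) => i+(i)+(i+(i))

S => S+G   [S ::= S + G]
S+G => S+G+G   [S ::= S + G]
S+G+G => G+G+G   [S ::= G]
G+G+G => i+G+G   [G ::= i]
i+G+G => i+(S)+G   [G ::= ( S )]
i+(S)+G => i+(G)+G   [S ::= G]
i+(G)+G => i+(i)+G   [G ::= i]
i+(i)+G => i+(i)+(S)   [G ::= ( S )]
i+(i)+(S) => i+(i)+(S+G)   [S ::= S + G]
i+(i)+(S+G) => i+(i)+(G+G)   [S ::= G]
i+(i)+(G+G) => i+(i)+(i+G)   [G ::= i]
i+(i)+(i+G) => i+(i)+(i+(S))   [G ::= ( S )]
i+(i)+(i+(S)) => i+(i)+(i+(G))   [S ::= G]
i+(i)+(i+(G)) => i+(i)+(i+(i))   [G ::= i]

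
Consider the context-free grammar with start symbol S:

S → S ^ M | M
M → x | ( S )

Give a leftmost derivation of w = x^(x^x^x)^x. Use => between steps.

S => S^M   [S → S ^ M]
S^M => S^M^M   [S → S ^ M]
S^M^M => M^M^M   [S → M]
M^M^M => x^M^M   [M → x]
x^M^M => x^(S)^M   [M → ( S )]
x^(S)^M => x^(S^M)^M   [S → S ^ M]
x^(S^M)^M => x^(S^M^M)^M   [S → S ^ M]
x^(S^M^M)^M => x^(M^M^M)^M   [S → M]
x^(M^M^M)^M => x^(x^M^M)^M   [M → x]
x^(x^M^M)^M => x^(x^x^M)^M   [M → x]
x^(x^x^M)^M => x^(x^x^x)^M   [M → x]
x^(x^x^x)^M => x^(x^x^x)^x   [M → x]

S => S^M => S^M^M => M^M^M => x^M^M => x^(S)^M => x^(S^M)^M => x^(S^M^M)^M => x^(M^M^M)^M => x^(x^M^M)^M => x^(x^x^M)^M => x^(x^x^x)^M => x^(x^x^x)^x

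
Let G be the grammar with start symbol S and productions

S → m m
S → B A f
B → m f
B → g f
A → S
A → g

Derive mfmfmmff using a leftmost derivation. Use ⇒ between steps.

S ⇒ BAf ⇒ mfAf ⇒ mfSf ⇒ mfBAff ⇒ mfmfAff ⇒ mfmfSff ⇒ mfmfmmff

S ⇒ BAf   [S → B A f]
BAf ⇒ mfAf   [B → m f]
mfAf ⇒ mfSf   [A → S]
mfSf ⇒ mfBAff   [S → B A f]
mfBAff ⇒ mfmfAff   [B → m f]
mfmfAff ⇒ mfmfSff   [A → S]
mfmfSff ⇒ mfmfmmff   [S → m m]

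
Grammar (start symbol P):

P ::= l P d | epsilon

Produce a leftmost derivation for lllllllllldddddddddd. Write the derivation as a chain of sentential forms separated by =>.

P => lPd   [P ::= l P d]
lPd => llPdd   [P ::= l P d]
llPdd => lllPddd   [P ::= l P d]
lllPddd => llllPdddd   [P ::= l P d]
llllPdddd => lllllPddddd   [P ::= l P d]
lllllPddddd => llllllPdddddd   [P ::= l P d]
llllllPdddddd => lllllllPddddddd   [P ::= l P d]
lllllllPddddddd => llllllllPdddddddd   [P ::= l P d]
llllllllPdddddddd => lllllllllPddddddddd   [P ::= l P d]
lllllllllPddddddddd => llllllllllPdddddddddd   [P ::= l P d]
llllllllllPdddddddddd => lllllllllldddddddddd   [P ::= epsilon]

P=>lPd=>llPdd=>lllPddd=>llllPdddd=>lllllPddddd=>llllllPdddddd=>lllllllPddddddd=>llllllllPdddddddd=>lllllllllPddddddddd=>llllllllllPdddddddddd=>lllllllllldddddddddd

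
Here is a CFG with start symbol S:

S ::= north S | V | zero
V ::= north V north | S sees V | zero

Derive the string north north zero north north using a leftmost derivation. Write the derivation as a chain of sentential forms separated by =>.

S => V => north V north => north north V north north => north north zero north north

S => V   [S ::= V]
V => north V north   [V ::= north V north]
north V north => north north V north north   [V ::= north V north]
north north V north north => north north zero north north   [V ::= zero]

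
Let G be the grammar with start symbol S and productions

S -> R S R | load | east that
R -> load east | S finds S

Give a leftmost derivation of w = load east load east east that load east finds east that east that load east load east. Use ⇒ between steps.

S ⇒ R S R ⇒ load east S R ⇒ load east R S R R ⇒ load east S finds S S R R ⇒ load east R S R finds S S R R ⇒ load east load east S R finds S S R R ⇒ load east load east east that R finds S S R R ⇒ load east load east east that load east finds S S R R ⇒ load east load east east that load east finds east that S R R ⇒ load east load east east that load east finds east that east that R R ⇒ load east load east east that load east finds east that east that load east R ⇒ load east load east east that load east finds east that east that load east load east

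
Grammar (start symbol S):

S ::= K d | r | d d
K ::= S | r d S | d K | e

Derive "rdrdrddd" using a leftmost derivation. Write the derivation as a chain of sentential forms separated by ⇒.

S⇒Kd⇒rdSd⇒rdKdd⇒rdrdSdd⇒rdrdKddd⇒rdrdSddd⇒rdrdrddd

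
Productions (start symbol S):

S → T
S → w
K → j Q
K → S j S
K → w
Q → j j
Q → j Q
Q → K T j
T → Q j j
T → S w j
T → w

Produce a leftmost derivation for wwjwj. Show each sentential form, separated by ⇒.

S ⇒ T ⇒ Swj ⇒ Twj ⇒ Swjwj ⇒ Twjwj ⇒ wwjwj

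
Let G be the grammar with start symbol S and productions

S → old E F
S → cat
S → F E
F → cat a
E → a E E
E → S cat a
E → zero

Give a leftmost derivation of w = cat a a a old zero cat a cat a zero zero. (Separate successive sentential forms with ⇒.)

S ⇒ F E ⇒ cat a E ⇒ cat a a E E ⇒ cat a a a E E E ⇒ cat a a a S cat a E E ⇒ cat a a a old E F cat a E E ⇒ cat a a a old zero F cat a E E ⇒ cat a a a old zero cat a cat a E E ⇒ cat a a a old zero cat a cat a zero E ⇒ cat a a a old zero cat a cat a zero zero

S ⇒ F E   [S → F E]
F E ⇒ cat a E   [F → cat a]
cat a E ⇒ cat a a E E   [E → a E E]
cat a a E E ⇒ cat a a a E E E   [E → a E E]
cat a a a E E E ⇒ cat a a a S cat a E E   [E → S cat a]
cat a a a S cat a E E ⇒ cat a a a old E F cat a E E   [S → old E F]
cat a a a old E F cat a E E ⇒ cat a a a old zero F cat a E E   [E → zero]
cat a a a old zero F cat a E E ⇒ cat a a a old zero cat a cat a E E   [F → cat a]
cat a a a old zero cat a cat a E E ⇒ cat a a a old zero cat a cat a zero E   [E → zero]
cat a a a old zero cat a cat a zero E ⇒ cat a a a old zero cat a cat a zero zero   [E → zero]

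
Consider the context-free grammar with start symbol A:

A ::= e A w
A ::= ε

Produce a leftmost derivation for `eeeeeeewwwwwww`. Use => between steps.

A=>eAw=>eeAww=>eeeAwww=>eeeeAwwww=>eeeeeAwwwww=>eeeeeeAwwwwww=>eeeeeeeAwwwwwww=>eeeeeeewwwwwww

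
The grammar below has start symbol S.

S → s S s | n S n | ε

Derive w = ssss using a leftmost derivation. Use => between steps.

S=>sSs=>ssSss=>ssss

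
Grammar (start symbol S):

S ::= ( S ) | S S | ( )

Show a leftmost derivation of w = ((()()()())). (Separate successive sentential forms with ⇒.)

S ⇒ (S) ⇒ ((S)) ⇒ ((SS)) ⇒ ((SSS)) ⇒ ((()SS)) ⇒ ((()()S)) ⇒ ((()()SS)) ⇒ ((()()()S)) ⇒ ((()()()()))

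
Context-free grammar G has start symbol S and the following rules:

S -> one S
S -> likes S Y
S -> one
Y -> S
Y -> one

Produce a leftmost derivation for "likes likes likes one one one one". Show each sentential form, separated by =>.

S => likes S Y => likes likes S Y Y => likes likes likes S Y Y Y => likes likes likes one Y Y Y => likes likes likes one one Y Y => likes likes likes one one one Y => likes likes likes one one one one

S => likes S Y   [S -> likes S Y]
likes S Y => likes likes S Y Y   [S -> likes S Y]
likes likes S Y Y => likes likes likes S Y Y Y   [S -> likes S Y]
likes likes likes S Y Y Y => likes likes likes one Y Y Y   [S -> one]
likes likes likes one Y Y Y => likes likes likes one one Y Y   [Y -> one]
likes likes likes one one Y Y => likes likes likes one one one Y   [Y -> one]
likes likes likes one one one Y => likes likes likes one one one one   [Y -> one]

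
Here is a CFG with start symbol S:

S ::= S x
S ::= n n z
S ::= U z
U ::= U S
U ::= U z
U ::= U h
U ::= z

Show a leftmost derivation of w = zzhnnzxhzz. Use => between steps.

S=>Uz=>Uzz=>Uhzz=>UShzz=>UhShzz=>UzhShzz=>zzhShzz=>zzhSxhzz=>zzhnnzxhzz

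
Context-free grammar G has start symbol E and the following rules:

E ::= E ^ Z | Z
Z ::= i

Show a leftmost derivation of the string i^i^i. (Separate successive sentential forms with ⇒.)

E⇒E^Z⇒E^Z^Z⇒Z^Z^Z⇒i^Z^Z⇒i^i^Z⇒i^i^i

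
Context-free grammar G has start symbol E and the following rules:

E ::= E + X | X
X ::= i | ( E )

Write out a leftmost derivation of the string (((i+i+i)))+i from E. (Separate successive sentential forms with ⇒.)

E ⇒ E+X ⇒ X+X ⇒ (E)+X ⇒ (X)+X ⇒ ((E))+X ⇒ ((X))+X ⇒ (((E)))+X ⇒ (((E+X)))+X ⇒ (((E+X+X)))+X ⇒ (((X+X+X)))+X ⇒ (((i+X+X)))+X ⇒ (((i+i+X)))+X ⇒ (((i+i+i)))+X ⇒ (((i+i+i)))+i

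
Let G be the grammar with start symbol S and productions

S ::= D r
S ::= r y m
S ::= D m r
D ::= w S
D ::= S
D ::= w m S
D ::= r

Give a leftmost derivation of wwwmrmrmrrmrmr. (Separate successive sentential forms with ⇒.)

S ⇒ Dmr ⇒ wSmr ⇒ wDmrmr ⇒ wwSmrmr ⇒ wwDrmrmr ⇒ wwSrmrmr ⇒ wwDmrrmrmr ⇒ wwwmSmrrmrmr ⇒ wwwmDmrmrrmrmr ⇒ wwwmrmrmrrmrmr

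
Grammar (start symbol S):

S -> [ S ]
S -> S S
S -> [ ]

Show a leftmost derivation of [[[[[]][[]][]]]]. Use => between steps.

S => [S] => [[S]] => [[[S]]] => [[[SS]]] => [[[SSS]]] => [[[[S]SS]]] => [[[[[]]SS]]] => [[[[[]][S]S]]] => [[[[[]][[]]S]]] => [[[[[]][[]][]]]]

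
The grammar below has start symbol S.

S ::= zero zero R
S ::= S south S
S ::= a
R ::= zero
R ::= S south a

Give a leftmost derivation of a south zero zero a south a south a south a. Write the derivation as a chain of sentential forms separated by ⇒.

S ⇒ S south S   [S ::= S south S]
S south S ⇒ S south S south S   [S ::= S south S]
S south S south S ⇒ a south S south S   [S ::= a]
a south S south S ⇒ a south zero zero R south S   [S ::= zero zero R]
a south zero zero R south S ⇒ a south zero zero S south a south S   [R ::= S south a]
a south zero zero S south a south S ⇒ a south zero zero S south S south a south S   [S ::= S south S]
a south zero zero S south S south a south S ⇒ a south zero zero a south S south a south S   [S ::= a]
a south zero zero a south S south a south S ⇒ a south zero zero a south a south a south S   [S ::= a]
a south zero zero a south a south a south S ⇒ a south zero zero a south a south a south a   [S ::= a]

S ⇒ S south S ⇒ S south S south S ⇒ a south S south S ⇒ a south zero zero R south S ⇒ a south zero zero S south a south S ⇒ a south zero zero S south S south a south S ⇒ a south zero zero a south S south a south S ⇒ a south zero zero a south a south a south S ⇒ a south zero zero a south a south a south a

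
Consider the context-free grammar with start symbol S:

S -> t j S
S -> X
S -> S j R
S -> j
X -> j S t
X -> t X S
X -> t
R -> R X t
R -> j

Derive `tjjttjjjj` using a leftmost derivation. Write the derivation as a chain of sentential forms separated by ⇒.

S ⇒ SjR   [S -> S j R]
SjR ⇒ SjRjR   [S -> S j R]
SjRjR ⇒ SjRjRjR   [S -> S j R]
SjRjRjR ⇒ XjRjRjR   [S -> X]
XjRjRjR ⇒ tjRjRjR   [X -> t]
tjRjRjR ⇒ tjRXtjRjR   [R -> R X t]
tjRXtjRjR ⇒ tjjXtjRjR   [R -> j]
tjjXtjRjR ⇒ tjjttjRjR   [X -> t]
tjjttjRjR ⇒ tjjttjjjR   [R -> j]
tjjttjjjR ⇒ tjjttjjjj   [R -> j]

S ⇒ SjR ⇒ SjRjR ⇒ SjRjRjR ⇒ XjRjRjR ⇒ tjRjRjR ⇒ tjRXtjRjR ⇒ tjjXtjRjR ⇒ tjjttjRjR ⇒ tjjttjjjR ⇒ tjjttjjjj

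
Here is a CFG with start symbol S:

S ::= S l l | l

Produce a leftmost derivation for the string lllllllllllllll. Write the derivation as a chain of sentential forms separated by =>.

S => Sll => Sllll => Sllllll => Sllllllll => Sllllllllll => Sllllllllllll => Sllllllllllllll => lllllllllllllll

S => Sll   [S ::= S l l]
Sll => Sllll   [S ::= S l l]
Sllll => Sllllll   [S ::= S l l]
Sllllll => Sllllllll   [S ::= S l l]
Sllllllll => Sllllllllll   [S ::= S l l]
Sllllllllll => Sllllllllllll   [S ::= S l l]
Sllllllllllll => Sllllllllllllll   [S ::= S l l]
Sllllllllllllll => lllllllllllllll   [S ::= l]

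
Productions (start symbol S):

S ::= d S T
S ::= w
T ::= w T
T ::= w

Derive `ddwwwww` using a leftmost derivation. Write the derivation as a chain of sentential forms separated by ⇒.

S ⇒ dST ⇒ ddSTT ⇒ ddwTT ⇒ ddwwT ⇒ ddwwwT ⇒ ddwwwwT ⇒ ddwwwww

S ⇒ dST   [S ::= d S T]
dST ⇒ ddSTT   [S ::= d S T]
ddSTT ⇒ ddwTT   [S ::= w]
ddwTT ⇒ ddwwT   [T ::= w]
ddwwT ⇒ ddwwwT   [T ::= w T]
ddwwwT ⇒ ddwwwwT   [T ::= w T]
ddwwwwT ⇒ ddwwwww   [T ::= w]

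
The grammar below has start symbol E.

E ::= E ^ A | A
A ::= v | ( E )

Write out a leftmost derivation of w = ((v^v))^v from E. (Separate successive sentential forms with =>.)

E=>E^A=>A^A=>(E)^A=>(A)^A=>((E))^A=>((E^A))^A=>((A^A))^A=>((v^A))^A=>((v^v))^A=>((v^v))^v

E => E^A   [E ::= E ^ A]
E^A => A^A   [E ::= A]
A^A => (E)^A   [A ::= ( E )]
(E)^A => (A)^A   [E ::= A]
(A)^A => ((E))^A   [A ::= ( E )]
((E))^A => ((E^A))^A   [E ::= E ^ A]
((E^A))^A => ((A^A))^A   [E ::= A]
((A^A))^A => ((v^A))^A   [A ::= v]
((v^A))^A => ((v^v))^A   [A ::= v]
((v^v))^A => ((v^v))^v   [A ::= v]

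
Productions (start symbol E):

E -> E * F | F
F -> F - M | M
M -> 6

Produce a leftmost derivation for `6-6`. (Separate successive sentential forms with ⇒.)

E ⇒ F ⇒ F-M ⇒ M-M ⇒ 6-M ⇒ 6-6

E ⇒ F   [E -> F]
F ⇒ F-M   [F -> F - M]
F-M ⇒ M-M   [F -> M]
M-M ⇒ 6-M   [M -> 6]
6-M ⇒ 6-6   [M -> 6]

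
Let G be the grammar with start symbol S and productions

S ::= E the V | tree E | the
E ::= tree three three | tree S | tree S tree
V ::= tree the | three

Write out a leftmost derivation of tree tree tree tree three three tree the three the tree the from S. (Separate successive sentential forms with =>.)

S => E the V => tree S the V => tree E the V the V => tree tree S tree the V the V => tree tree tree E tree the V the V => tree tree tree tree three three tree the V the V => tree tree tree tree three three tree the three the V => tree tree tree tree three three tree the three the tree the

S => E the V   [S ::= E the V]
E the V => tree S the V   [E ::= tree S]
tree S the V => tree E the V the V   [S ::= E the V]
tree E the V the V => tree tree S tree the V the V   [E ::= tree S tree]
tree tree S tree the V the V => tree tree tree E tree the V the V   [S ::= tree E]
tree tree tree E tree the V the V => tree tree tree tree three three tree the V the V   [E ::= tree three three]
tree tree tree tree three three tree the V the V => tree tree tree tree three three tree the three the V   [V ::= three]
tree tree tree tree three three tree the three the V => tree tree tree tree three three tree the three the tree the   [V ::= tree the]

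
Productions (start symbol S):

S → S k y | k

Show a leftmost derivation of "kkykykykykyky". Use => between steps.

S=>Sky=>Skyky=>Skykyky=>Skykykyky=>Skykykykyky=>Skykykykykyky=>kkykykykykyky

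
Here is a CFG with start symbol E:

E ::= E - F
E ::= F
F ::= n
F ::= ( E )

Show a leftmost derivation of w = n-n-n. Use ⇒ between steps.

E⇒E-F⇒E-F-F⇒F-F-F⇒n-F-F⇒n-n-F⇒n-n-n

E ⇒ E-F   [E ::= E - F]
E-F ⇒ E-F-F   [E ::= E - F]
E-F-F ⇒ F-F-F   [E ::= F]
F-F-F ⇒ n-F-F   [F ::= n]
n-F-F ⇒ n-n-F   [F ::= n]
n-n-F ⇒ n-n-n   [F ::= n]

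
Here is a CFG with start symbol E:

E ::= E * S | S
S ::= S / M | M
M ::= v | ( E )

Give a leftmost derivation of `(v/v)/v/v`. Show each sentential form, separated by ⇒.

E ⇒ S ⇒ S/M ⇒ S/M/M ⇒ M/M/M ⇒ (E)/M/M ⇒ (S)/M/M ⇒ (S/M)/M/M ⇒ (M/M)/M/M ⇒ (v/M)/M/M ⇒ (v/v)/M/M ⇒ (v/v)/v/M ⇒ (v/v)/v/v

E ⇒ S   [E ::= S]
S ⇒ S/M   [S ::= S / M]
S/M ⇒ S/M/M   [S ::= S / M]
S/M/M ⇒ M/M/M   [S ::= M]
M/M/M ⇒ (E)/M/M   [M ::= ( E )]
(E)/M/M ⇒ (S)/M/M   [E ::= S]
(S)/M/M ⇒ (S/M)/M/M   [S ::= S / M]
(S/M)/M/M ⇒ (M/M)/M/M   [S ::= M]
(M/M)/M/M ⇒ (v/M)/M/M   [M ::= v]
(v/M)/M/M ⇒ (v/v)/M/M   [M ::= v]
(v/v)/M/M ⇒ (v/v)/v/M   [M ::= v]
(v/v)/v/M ⇒ (v/v)/v/v   [M ::= v]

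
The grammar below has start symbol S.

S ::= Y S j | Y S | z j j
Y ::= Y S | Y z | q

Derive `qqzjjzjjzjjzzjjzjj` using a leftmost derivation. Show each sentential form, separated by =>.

S=>YS=>YSS=>qSS=>qYSS=>qYzSS=>qYSzSS=>qYSSzSS=>qYSSSzSS=>qqSSSzSS=>qqzjjSSzSS=>qqzjjzjjSzSS=>qqzjjzjjzjjzSS=>qqzjjzjjzjjzzjjS=>qqzjjzjjzjjzzjjzjj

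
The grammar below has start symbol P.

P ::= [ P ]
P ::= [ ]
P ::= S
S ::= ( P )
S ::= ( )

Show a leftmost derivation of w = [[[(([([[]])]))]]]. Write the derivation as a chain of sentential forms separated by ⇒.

P ⇒ [P]   [P ::= [ P ]]
[P] ⇒ [[P]]   [P ::= [ P ]]
[[P]] ⇒ [[[P]]]   [P ::= [ P ]]
[[[P]]] ⇒ [[[S]]]   [P ::= S]
[[[S]]] ⇒ [[[(P)]]]   [S ::= ( P )]
[[[(P)]]] ⇒ [[[(S)]]]   [P ::= S]
[[[(S)]]] ⇒ [[[((P))]]]   [S ::= ( P )]
[[[((P))]]] ⇒ [[[(([P]))]]]   [P ::= [ P ]]
[[[(([P]))]]] ⇒ [[[(([S]))]]]   [P ::= S]
[[[(([S]))]]] ⇒ [[[(([(P)]))]]]   [S ::= ( P )]
[[[(([(P)]))]]] ⇒ [[[(([([P])]))]]]   [P ::= [ P ]]
[[[(([([P])]))]]] ⇒ [[[(([([[]])]))]]]   [P ::= [ ]]

P ⇒ [P] ⇒ [[P]] ⇒ [[[P]]] ⇒ [[[S]]] ⇒ [[[(P)]]] ⇒ [[[(S)]]] ⇒ [[[((P))]]] ⇒ [[[(([P]))]]] ⇒ [[[(([S]))]]] ⇒ [[[(([(P)]))]]] ⇒ [[[(([([P])]))]]] ⇒ [[[(([([[]])]))]]]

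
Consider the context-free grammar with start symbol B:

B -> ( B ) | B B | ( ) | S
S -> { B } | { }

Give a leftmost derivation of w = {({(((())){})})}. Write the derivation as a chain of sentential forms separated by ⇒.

B ⇒ S ⇒ {B} ⇒ {(B)} ⇒ {(S)} ⇒ {({B})} ⇒ {({(B)})} ⇒ {({(BB)})} ⇒ {({((B)B)})} ⇒ {({(((B))B)})} ⇒ {({(((()))B)})} ⇒ {({(((()))S)})} ⇒ {({(((())){})})}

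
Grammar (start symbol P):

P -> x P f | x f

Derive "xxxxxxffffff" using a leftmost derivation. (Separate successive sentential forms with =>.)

P => xPf => xxPff => xxxPfff => xxxxPffff => xxxxxPfffff => xxxxxxffffff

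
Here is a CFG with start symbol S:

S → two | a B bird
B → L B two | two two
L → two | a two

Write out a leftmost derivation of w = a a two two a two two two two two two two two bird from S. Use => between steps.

S => a B bird => a L B two bird => a a two B two bird => a a two L B two two bird => a a two two B two two bird => a a two two L B two two two bird => a a two two a two B two two two bird => a a two two a two L B two two two two bird => a a two two a two two B two two two two bird => a a two two a two two two two two two two two bird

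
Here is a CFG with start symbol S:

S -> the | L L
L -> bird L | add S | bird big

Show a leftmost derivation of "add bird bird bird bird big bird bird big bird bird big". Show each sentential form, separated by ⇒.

S ⇒ L L ⇒ add S L ⇒ add L L L ⇒ add bird L L L ⇒ add bird bird L L L ⇒ add bird bird bird L L L ⇒ add bird bird bird bird big L L ⇒ add bird bird bird bird big bird L L ⇒ add bird bird bird bird big bird bird big L ⇒ add bird bird bird bird big bird bird big bird L ⇒ add bird bird bird bird big bird bird big bird bird big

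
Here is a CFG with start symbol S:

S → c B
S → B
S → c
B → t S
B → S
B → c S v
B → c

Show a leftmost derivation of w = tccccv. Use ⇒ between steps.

S ⇒ B ⇒ tS ⇒ tB ⇒ tcSv ⇒ tccBv ⇒ tccSv ⇒ tcccBv ⇒ tccccv

S ⇒ B   [S → B]
B ⇒ tS   [B → t S]
tS ⇒ tB   [S → B]
tB ⇒ tcSv   [B → c S v]
tcSv ⇒ tccBv   [S → c B]
tccBv ⇒ tccSv   [B → S]
tccSv ⇒ tcccBv   [S → c B]
tcccBv ⇒ tccccv   [B → c]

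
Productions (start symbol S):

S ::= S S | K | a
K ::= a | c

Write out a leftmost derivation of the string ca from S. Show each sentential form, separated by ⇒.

S ⇒ SS   [S ::= S S]
SS ⇒ KS   [S ::= K]
KS ⇒ cS   [K ::= c]
cS ⇒ cK   [S ::= K]
cK ⇒ ca   [K ::= a]

S⇒SS⇒KS⇒cS⇒cK⇒ca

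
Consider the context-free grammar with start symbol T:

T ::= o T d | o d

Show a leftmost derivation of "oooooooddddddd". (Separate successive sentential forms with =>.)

T => oTd   [T ::= o T d]
oTd => ooTdd   [T ::= o T d]
ooTdd => oooTddd   [T ::= o T d]
oooTddd => ooooTdddd   [T ::= o T d]
ooooTdddd => oooooTddddd   [T ::= o T d]
oooooTddddd => ooooooTdddddd   [T ::= o T d]
ooooooTdddddd => oooooooddddddd   [T ::= o d]

T=>oTd=>ooTdd=>oooTddd=>ooooTdddd=>oooooTddddd=>ooooooTdddddd=>oooooooddddddd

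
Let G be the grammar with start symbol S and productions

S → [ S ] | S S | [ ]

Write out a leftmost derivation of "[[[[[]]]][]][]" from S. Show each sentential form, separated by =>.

S => SS => [S]S => [SS]S => [[S]S]S => [[[S]]S]S => [[[[S]]]S]S => [[[[[]]]]S]S => [[[[[]]]][]]S => [[[[[]]]][]][]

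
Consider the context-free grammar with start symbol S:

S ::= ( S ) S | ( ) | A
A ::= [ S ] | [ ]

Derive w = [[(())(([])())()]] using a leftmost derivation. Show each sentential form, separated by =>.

S => A => [S] => [A] => [[S]] => [[(S)S]] => [[(())S]] => [[(())(S)S]] => [[(())((S)S)S]] => [[(())((A)S)S]] => [[(())(([])S)S]] => [[(())(([])())S]] => [[(())(([])())()]]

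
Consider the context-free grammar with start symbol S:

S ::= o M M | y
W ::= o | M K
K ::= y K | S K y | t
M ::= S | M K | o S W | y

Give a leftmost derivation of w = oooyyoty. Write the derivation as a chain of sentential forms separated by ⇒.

S ⇒ oMM   [S ::= o M M]
oMM ⇒ oMKM   [M ::= M K]
oMKM ⇒ ooSWKM   [M ::= o S W]
ooSWKM ⇒ oooMMWKM   [S ::= o M M]
oooMMWKM ⇒ oooyMWKM   [M ::= y]
oooyMWKM ⇒ oooyyWKM   [M ::= y]
oooyyWKM ⇒ oooyyoKM   [W ::= o]
oooyyoKM ⇒ oooyyotM   [K ::= t]
oooyyotM ⇒ oooyyoty   [M ::= y]

S ⇒ oMM ⇒ oMKM ⇒ ooSWKM ⇒ oooMMWKM ⇒ oooyMWKM ⇒ oooyyWKM ⇒ oooyyoKM ⇒ oooyyotM ⇒ oooyyoty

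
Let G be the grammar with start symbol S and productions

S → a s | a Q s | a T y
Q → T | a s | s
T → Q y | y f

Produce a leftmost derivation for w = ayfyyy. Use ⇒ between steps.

S ⇒ aTy ⇒ aQyy ⇒ aTyy ⇒ aQyyy ⇒ aTyyy ⇒ ayfyyy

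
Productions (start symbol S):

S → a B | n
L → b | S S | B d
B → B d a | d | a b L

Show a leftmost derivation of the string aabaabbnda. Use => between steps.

S => aB   [S → a B]
aB => aBda   [B → B d a]
aBda => aabLda   [B → a b L]
aabLda => aabSSda   [L → S S]
aabSSda => aabaBSda   [S → a B]
aabaBSda => aabaabLSda   [B → a b L]
aabaabLSda => aabaabbSda   [L → b]
aabaabbSda => aabaabbnda   [S → n]

S => aB => aBda => aabLda => aabSSda => aabaBSda => aabaabLSda => aabaabbSda => aabaabbnda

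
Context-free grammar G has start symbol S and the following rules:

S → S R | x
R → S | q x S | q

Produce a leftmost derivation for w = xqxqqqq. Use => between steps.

S=>SR=>SRR=>SRRR=>SRRRR=>xRRRR=>xqRRR=>xqSRR=>xqSRRR=>xqSRRRR=>xqxRRRR=>xqxqRRR=>xqxqqRR=>xqxqqqR=>xqxqqqq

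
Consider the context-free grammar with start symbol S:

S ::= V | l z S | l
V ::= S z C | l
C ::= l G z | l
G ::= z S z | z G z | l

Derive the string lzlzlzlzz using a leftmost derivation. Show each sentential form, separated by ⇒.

S ⇒ V   [S ::= V]
V ⇒ SzC   [V ::= S z C]
SzC ⇒ lzSzC   [S ::= l z S]
lzSzC ⇒ lzVzC   [S ::= V]
lzVzC ⇒ lzlzC   [V ::= l]
lzlzC ⇒ lzlzlGz   [C ::= l G z]
lzlzlGz ⇒ lzlzlzSzz   [G ::= z S z]
lzlzlzSzz ⇒ lzlzlzlzz   [S ::= l]

S ⇒ V ⇒ SzC ⇒ lzSzC ⇒ lzVzC ⇒ lzlzC ⇒ lzlzlGz ⇒ lzlzlzSzz ⇒ lzlzlzlzz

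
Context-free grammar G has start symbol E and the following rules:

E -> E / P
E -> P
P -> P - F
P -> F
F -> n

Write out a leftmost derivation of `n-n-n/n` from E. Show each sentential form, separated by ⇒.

E ⇒ E/P ⇒ P/P ⇒ P-F/P ⇒ P-F-F/P ⇒ F-F-F/P ⇒ n-F-F/P ⇒ n-n-F/P ⇒ n-n-n/P ⇒ n-n-n/F ⇒ n-n-n/n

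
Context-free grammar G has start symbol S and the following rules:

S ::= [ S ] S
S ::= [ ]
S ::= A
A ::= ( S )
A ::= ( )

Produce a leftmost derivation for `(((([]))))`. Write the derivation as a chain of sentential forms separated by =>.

S => A   [S ::= A]
A => (S)   [A ::= ( S )]
(S) => (A)   [S ::= A]
(A) => ((S))   [A ::= ( S )]
((S)) => ((A))   [S ::= A]
((A)) => (((S)))   [A ::= ( S )]
(((S))) => (((A)))   [S ::= A]
(((A))) => ((((S))))   [A ::= ( S )]
((((S)))) => (((([]))))   [S ::= [ ]]

S=>A=>(S)=>(A)=>((S))=>((A))=>(((S)))=>(((A)))=>((((S))))=>(((([]))))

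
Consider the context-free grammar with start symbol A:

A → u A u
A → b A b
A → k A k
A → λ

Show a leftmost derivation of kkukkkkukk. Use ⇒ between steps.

A ⇒ kAk ⇒ kkAkk ⇒ kkuAukk ⇒ kkukAkukk ⇒ kkukkAkkukk ⇒ kkukkkkukk

A ⇒ kAk   [A → k A k]
kAk ⇒ kkAkk   [A → k A k]
kkAkk ⇒ kkuAukk   [A → u A u]
kkuAukk ⇒ kkukAkukk   [A → k A k]
kkukAkukk ⇒ kkukkAkkukk   [A → k A k]
kkukkAkkukk ⇒ kkukkkkukk   [A → λ]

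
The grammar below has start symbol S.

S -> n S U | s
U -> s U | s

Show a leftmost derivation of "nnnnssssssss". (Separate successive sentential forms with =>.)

S => nSU => nnSUU => nnnSUUU => nnnnSUUUU => nnnnsUUUU => nnnnssUUUU => nnnnsssUUUU => nnnnssssUUUU => nnnnsssssUUU => nnnnssssssUU => nnnnsssssssU => nnnnssssssss

S => nSU   [S -> n S U]
nSU => nnSUU   [S -> n S U]
nnSUU => nnnSUUU   [S -> n S U]
nnnSUUU => nnnnSUUUU   [S -> n S U]
nnnnSUUUU => nnnnsUUUU   [S -> s]
nnnnsUUUU => nnnnssUUUU   [U -> s U]
nnnnssUUUU => nnnnsssUUUU   [U -> s U]
nnnnsssUUUU => nnnnssssUUUU   [U -> s U]
nnnnssssUUUU => nnnnsssssUUU   [U -> s]
nnnnsssssUUU => nnnnssssssUU   [U -> s]
nnnnssssssUU => nnnnsssssssU   [U -> s]
nnnnsssssssU => nnnnssssssss   [U -> s]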